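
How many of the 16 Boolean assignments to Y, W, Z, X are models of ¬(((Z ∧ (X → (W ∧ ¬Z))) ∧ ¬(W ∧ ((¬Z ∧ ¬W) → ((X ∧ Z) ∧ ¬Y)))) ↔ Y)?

Initial set: {T ¬(((Z ∧ (X → (W ∧ ¬Z))) ∧ ¬(W ∧ ((¬Z ∧ ¬W) → ((X ∧ Z) ∧ ¬Y)))) ↔ Y)}.
T ¬(((Z ∧ (X → (W ∧ ¬Z))) ∧ ¬(W ∧ ((¬Z ∧ ¬W) → ((X ∧ Z) ∧ ¬Y)))) ↔ Y): β-rule — branch into T ((Z ∧ (X → (W ∧ ¬Z))) ∧ ¬(W ∧ ((¬Z ∧ ¬W) → ((X ∧ Z) ∧ ¬Y)))), F Y  //  F ((Z ∧ (X → (W ∧ ¬Z))) ∧ ¬(W ∧ ((¬Z ∧ ¬W) → ((X ∧ Z) ∧ ¬Y)))), T Y.
  branch 1 (add T ((Z ∧ (X → (W ∧ ¬Z))) ∧ ¬(W ∧ ((¬Z ∧ ¬W) → ((X ∧ Z) ∧ ¬Y)))), F Y):
    T ((Z ∧ (X → (W ∧ ¬Z))) ∧ ¬(W ∧ ((¬Z ∧ ¬W) → ((X ∧ Z) ∧ ¬Y)))): α-rule — add T (Z ∧ (X → (W ∧ ¬Z))), T ¬(W ∧ ((¬Z ∧ ¬W) → ((X ∧ Z) ∧ ¬Y))).
    T (Z ∧ (X → (W ∧ ¬Z))): α-rule — add T Z, T (X → (W ∧ ¬Z)).
    T ¬(W ∧ ((¬Z ∧ ¬W) → ((X ∧ Z) ∧ ¬Y))): β-rule — branch into F W  //  F ((¬Z ∧ ¬W) → ((X ∧ Z) ∧ ¬Y)).
      branch 1.1 (add F W):
        T (X → (W ∧ ¬Z)): β-rule — branch into F X  //  T (W ∧ ¬Z).
          branch 1.1.1 (add F X):
            ○ open, literals {W=false, X=false, Y=false, Z=true}.
          branch 1.1.2 (add T (W ∧ ¬Z)):
            T (W ∧ ¬Z): α-rule — add T W, T ¬Z.
            × closes — contains both W and ¬W.
      branch 1.2 (add F ((¬Z ∧ ¬W) → ((X ∧ Z) ∧ ¬Y))):
        F ((¬Z ∧ ¬W) → ((X ∧ Z) ∧ ¬Y)): α-rule — add T (¬Z ∧ ¬W), F ((X ∧ Z) ∧ ¬Y).
        T (¬Z ∧ ¬W): α-rule — add T ¬Z, T ¬W.
        × closes — contains both Z and ¬Z.
  branch 2 (add F ((Z ∧ (X → (W ∧ ¬Z))) ∧ ¬(W ∧ ((¬Z ∧ ¬W) → ((X ∧ Z) ∧ ¬Y)))), T Y):
    F ((Z ∧ (X → (W ∧ ¬Z))) ∧ ¬(W ∧ ((¬Z ∧ ¬W) → ((X ∧ Z) ∧ ¬Y)))): β-rule — branch into F (Z ∧ (X → (W ∧ ¬Z)))  //  F ¬(W ∧ ((¬Z ∧ ¬W) → ((X ∧ Z) ∧ ¬Y))).
      branch 2.1 (add F (Z ∧ (X → (W ∧ ¬Z)))):
        F (Z ∧ (X → (W ∧ ¬Z))): β-rule — branch into F Z  //  F (X → (W ∧ ¬Z)).
          branch 2.1.1 (add F Z):
            ○ open, literals {Y=true, Z=false}.
          branch 2.1.2 (add F (X → (W ∧ ¬Z))):
            F (X → (W ∧ ¬Z)): α-rule — add T X, F (W ∧ ¬Z).
            F (W ∧ ¬Z): β-rule — branch into F W  //  F ¬Z.
              branch 2.1.2.1 (add F W):
                ○ open, literals {W=false, X=true, Y=true}.
              branch 2.1.2.2 (add F ¬Z):
                ○ open, literals {X=true, Y=true, Z=true}.
      branch 2.2 (add F ¬(W ∧ ((¬Z ∧ ¬W) → ((X ∧ Z) ∧ ¬Y)))):
        F ¬(W ∧ ((¬Z ∧ ¬W) → ((X ∧ Z) ∧ ¬Y))): α-rule — add T W, T ((¬Z ∧ ¬W) → ((X ∧ Z) ∧ ¬Y)).
        T ((¬Z ∧ ¬W) → ((X ∧ Z) ∧ ¬Y)): β-rule — branch into F (¬Z ∧ ¬W)  //  T ((X ∧ Z) ∧ ¬Y).
          branch 2.2.1 (add F (¬Z ∧ ¬W)):
            F (¬Z ∧ ¬W): β-rule — branch into F ¬Z  //  F ¬W.
              branch 2.2.1.1 (add F ¬Z):
                ○ open, literals {W=true, Y=true, Z=true}.
              branch 2.2.1.2 (add F ¬W):
                ○ open, literals {W=true, Y=true}.
          branch 2.2.2 (add T ((X ∧ Z) ∧ ¬Y)):
            T ((X ∧ Z) ∧ ¬Y): α-rule — add T (X ∧ Z), T ¬Y.
            × closes — contains both Y and ¬Y.
3 branches closed, 6 open.
Each open branch fixes some atoms; the unmentioned ones are free. Counting distinct full assignments: branch {W=false, X=false, Y=false, Z=true} (none free) contributes 1 new; branch {Y=true, Z=false} (W, X) contributes 4 new; branch {W=false, X=true, Y=true} (Z) contributes 1 new; branch {X=true, Y=true, Z=true} (W) contributes 1 new; branch {W=true, Y=true, Z=true} (X) contributes 1 new; branch {W=true, Y=true} (Z, X) contributes 0 new. Total: 8.

8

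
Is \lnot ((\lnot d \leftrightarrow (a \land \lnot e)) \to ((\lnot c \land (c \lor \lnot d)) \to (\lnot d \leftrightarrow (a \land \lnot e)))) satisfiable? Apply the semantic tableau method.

Initial set: {\lnot ((\lnot d \leftrightarrow (a \land \lnot e)) \to ((\lnot c \land (c \lor \lnot d)) \to (\lnot d \leftrightarrow (a \land \lnot e))))}.
\lnot ((\lnot d \leftrightarrow (a \land \lnot e)) \to ((\lnot c \land (c \lor \lnot d)) \to (\lnot d \leftrightarrow (a \land \lnot e)))): α-rule — add (\lnot d \leftrightarrow (a \land \lnot e)), \lnot ((\lnot c \land (c \lor \lnot d)) \to (\lnot d \leftrightarrow (a \land \lnot e))).
\lnot ((\lnot c \land (c \lor \lnot d)) \to (\lnot d \leftrightarrow (a \land \lnot e))): α-rule — add (\lnot c \land (c \lor \lnot d)), \lnot (\lnot d \leftrightarrow (a \land \lnot e)).
(\lnot c \land (c \lor \lnot d)): α-rule — add \lnot c, (c \lor \lnot d).
(\lnot d \leftrightarrow (a \land \lnot e)): β-rule — branch into \lnot d, (a \land \lnot e)  //  \lnot \lnot d, \lnot (a \land \lnot e).
  branch 1 (add \lnot d, (a \land \lnot e)):
    (a \land \lnot e): α-rule — add a, \lnot e.
    \lnot (\lnot d \leftrightarrow (a \land \lnot e)): β-rule — branch into \lnot d, \lnot (a \land \lnot e)  //  \lnot \lnot d, (a \land \lnot e).
      branch 1.1 (add \lnot d, \lnot (a \land \lnot e)):
        (c \lor \lnot d): β-rule — branch into c  //  \lnot d.
          branch 1.1.1 (add c):
            × closes — contains both c and \lnot c.
          branch 1.1.2 (add \lnot d):
            \lnot (a \land \lnot e): β-rule — branch into \lnot a  //  \lnot \lnot e.
              branch 1.1.2.1 (add \lnot a):
                × closes — contains both a and \lnot a.
              branch 1.1.2.2 (add \lnot \lnot e):
                × closes — contains both e and \lnot e.
      branch 1.2 (add \lnot \lnot d, (a \land \lnot e)):
        × closes — contains both d and \lnot d.
  branch 2 (add \lnot \lnot d, \lnot (a \land \lnot e)):
    \lnot (\lnot d \leftrightarrow (a \land \lnot e)): β-rule — branch into \lnot d, \lnot (a \land \lnot e)  //  \lnot \lnot d, (a \land \lnot e).
      branch 2.1 (add \lnot d, \lnot (a \land \lnot e)):
        × closes — contains both d and \lnot d.
      branch 2.2 (add \lnot \lnot d, (a \land \lnot e)):
        (a \land \lnot e): α-rule — add a, \lnot e.
        (c \lor \lnot d): β-rule — branch into c  //  \lnot d.
          branch 2.2.1 (add c):
            × closes — contains both c and \lnot c.
          branch 2.2.2 (add \lnot d):
            × closes — contains both d and \lnot d.
All 7 branches close.
Every branch closed; the formula is unsatisfiable.

Unsatisfiable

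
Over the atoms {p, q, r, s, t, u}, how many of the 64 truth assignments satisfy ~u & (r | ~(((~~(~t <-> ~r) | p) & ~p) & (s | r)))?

30

Initial set: {(~u & (r | ~(((~~(~t <-> ~r) | p) & ~p) & (s | r))))}.
(~u & (r | ~(((~~(~t <-> ~r) | p) & ~p) & (s | r)))): α-rule — add ~u, (r | ~(((~~(~t <-> ~r) | p) & ~p) & (s | r))).
(r | ~(((~~(~t <-> ~r) | p) & ~p) & (s | r))): β-rule — branch into r  //  ~(((~~(~t <-> ~r) | p) & ~p) & (s | r)).
  branch 1 (add r):
    ○ open, literals {r=true, u=false}.
  branch 2 (add ~(((~~(~t <-> ~r) | p) & ~p) & (s | r))):
    ~(((~~(~t <-> ~r) | p) & ~p) & (s | r)): β-rule — branch into ~((~~(~t <-> ~r) | p) & ~p)  //  ~(s | r).
      branch 2.1 (add ~((~~(~t <-> ~r) | p) & ~p)):
        ~((~~(~t <-> ~r) | p) & ~p): β-rule — branch into ~(~~(~t <-> ~r) | p)  //  ~~p.
          branch 2.1.1 (add ~(~~(~t <-> ~r) | p)):
            ~(~~(~t <-> ~r) | p): α-rule — add ~~~(~t <-> ~r), ~p.
            ~~~(~t <-> ~r): drop double negation, giving ~(~t <-> ~r).
            ~(~t <-> ~r): β-rule — branch into ~t, ~~r  //  ~~t, ~r.
              branch 2.1.1.1 (add ~t, ~~r):
                ○ open, literals {p=false, r=true, t=false, u=false}.
              branch 2.1.1.2 (add ~~t, ~r):
                ○ open, literals {p=false, r=false, t=true, u=false}.
          branch 2.1.2 (add ~~p):
            ○ open, literals {p=true, u=false}.
      branch 2.2 (add ~(s | r)):
        ~(s | r): α-rule — add ~s, ~r.
        ○ open, literals {r=false, s=false, u=false}.
0 branches closed, 5 open.
Each open branch fixes some atoms; the unmentioned ones are free. Counting distinct full assignments: branch {r=true, u=false} (p, q, s, t) contributes 16 new; branch {p=false, r=true, t=false, u=false} (q, s) contributes 0 new; branch {p=false, r=false, t=true, u=false} (q, s) contributes 4 new; branch {p=true, u=false} (q, r, s, t) contributes 8 new; branch {r=false, s=false, u=false} (p, q, t) contributes 2 new. Total: 30.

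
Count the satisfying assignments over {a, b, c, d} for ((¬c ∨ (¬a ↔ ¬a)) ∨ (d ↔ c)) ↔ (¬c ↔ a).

Initial set: {(((¬c ∨ (¬a ↔ ¬a)) ∨ (d ↔ c)) ↔ (¬c ↔ a))}.
(((¬c ∨ (¬a ↔ ¬a)) ∨ (d ↔ c)) ↔ (¬c ↔ a)): β-rule — branch into ((¬c ∨ (¬a ↔ ¬a)) ∨ (d ↔ c)), (¬c ↔ a)  //  ¬((¬c ∨ (¬a ↔ ¬a)) ∨ (d ↔ c)), ¬(¬c ↔ a).
  branch 1 (add ((¬c ∨ (¬a ↔ ¬a)) ∨ (d ↔ c)), (¬c ↔ a)):
    ((¬c ∨ (¬a ↔ ¬a)) ∨ (d ↔ c)): β-rule — branch into (¬c ∨ (¬a ↔ ¬a))  //  (d ↔ c).
      branch 1.1 (add (¬c ∨ (¬a ↔ ¬a))):
        (¬c ↔ a): β-rule — branch into ¬c, a  //  ¬¬c, ¬a.
          branch 1.1.1 (add ¬c, a):
            (¬c ∨ (¬a ↔ ¬a)): β-rule — branch into ¬c  //  (¬a ↔ ¬a).
              branch 1.1.1.1 (add ¬c):
                ○ open, literals {a=1, c=0}.
              branch 1.1.1.2 (add (¬a ↔ ¬a)):
                (¬a ↔ ¬a): β-rule — branch into ¬a, ¬a  //  ¬¬a, ¬¬a.
                  branch 1.1.1.2.1 (add ¬a, ¬a):
                    × closes — contains both a and ¬a.
                  branch 1.1.1.2.2 (add ¬¬a, ¬¬a):
                    ○ open, literals {a=1, c=0}.
          branch 1.1.2 (add ¬¬c, ¬a):
            (¬c ∨ (¬a ↔ ¬a)): β-rule — branch into ¬c  //  (¬a ↔ ¬a).
              branch 1.1.2.1 (add ¬c):
                × closes — contains both c and ¬c.
              branch 1.1.2.2 (add (¬a ↔ ¬a)):
                (¬a ↔ ¬a): β-rule — branch into ¬a, ¬a  //  ¬¬a, ¬¬a.
                  branch 1.1.2.2.1 (add ¬a, ¬a):
                    ○ open, literals {a=0, c=1}.
                  branch 1.1.2.2.2 (add ¬¬a, ¬¬a):
                    × closes — contains both a and ¬a.
      branch 1.2 (add (d ↔ c)):
        (¬c ↔ a): β-rule — branch into ¬c, a  //  ¬¬c, ¬a.
          branch 1.2.1 (add ¬c, a):
            (d ↔ c): β-rule — branch into d, c  //  ¬d, ¬c.
              branch 1.2.1.1 (add d, c):
                × closes — contains both c and ¬c.
              branch 1.2.1.2 (add ¬d, ¬c):
                ○ open, literals {a=1, c=0, d=0}.
          branch 1.2.2 (add ¬¬c, ¬a):
            (d ↔ c): β-rule — branch into d, c  //  ¬d, ¬c.
              branch 1.2.2.1 (add d, c):
                ○ open, literals {a=0, c=1, d=1}.
              branch 1.2.2.2 (add ¬d, ¬c):
                × closes — contains both c and ¬c.
  branch 2 (add ¬((¬c ∨ (¬a ↔ ¬a)) ∨ (d ↔ c)), ¬(¬c ↔ a)):
    ¬((¬c ∨ (¬a ↔ ¬a)) ∨ (d ↔ c)): α-rule — add ¬(¬c ∨ (¬a ↔ ¬a)), ¬(d ↔ c).
    ¬(¬c ∨ (¬a ↔ ¬a)): α-rule — add ¬¬c, ¬(¬a ↔ ¬a).
    ¬(¬c ↔ a): β-rule — branch into ¬c, ¬a  //  ¬¬c, a.
      branch 2.1 (add ¬c, ¬a):
        × closes — contains both c and ¬c.
      branch 2.2 (add ¬¬c, a):
        ¬(d ↔ c): β-rule — branch into d, ¬c  //  ¬d, c.
          branch 2.2.1 (add d, ¬c):
            × closes — contains both c and ¬c.
          branch 2.2.2 (add ¬d, c):
            ¬(¬a ↔ ¬a): β-rule — branch into ¬a, ¬¬a  //  ¬¬a, ¬a.
              branch 2.2.2.1 (add ¬a, ¬¬a):
                × closes — contains both a and ¬a.
              branch 2.2.2.2 (add ¬¬a, ¬a):
                × closes — contains both a and ¬a.
9 branches closed, 5 open.
Each open branch fixes some atoms; the unmentioned ones are free. Counting distinct full assignments: branch {a=1, c=0} (b, d) contributes 4 new; branch {a=1, c=0} (b, d) contributes 0 new; branch {a=0, c=1} (b, d) contributes 4 new; branch {a=1, c=0, d=0} (b) contributes 0 new; branch {a=0, c=1, d=1} (b) contributes 0 new. Total: 8.

8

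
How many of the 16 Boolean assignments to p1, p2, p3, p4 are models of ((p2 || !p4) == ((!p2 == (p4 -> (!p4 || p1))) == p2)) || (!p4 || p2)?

Initial set: {(((p2 || !p4) == ((!p2 == (p4 -> (!p4 || p1))) == p2)) || (!p4 || p2))}.
(((p2 || !p4) == ((!p2 == (p4 -> (!p4 || p1))) == p2)) || (!p4 || p2)): β-rule — branch into ((p2 || !p4) == ((!p2 == (p4 -> (!p4 || p1))) == p2))  //  (!p4 || p2).
  branch 1 (add ((p2 || !p4) == ((!p2 == (p4 -> (!p4 || p1))) == p2))):
    ((p2 || !p4) == ((!p2 == (p4 -> (!p4 || p1))) == p2)): β-rule — branch into (p2 || !p4), ((!p2 == (p4 -> (!p4 || p1))) == p2)  //  !(p2 || !p4), !((!p2 == (p4 -> (!p4 || p1))) == p2).
      branch 1.1 (add (p2 || !p4), ((!p2 == (p4 -> (!p4 || p1))) == p2)):
        (p2 || !p4): β-rule — branch into p2  //  !p4.
          branch 1.1.1 (add p2):
            ((!p2 == (p4 -> (!p4 || p1))) == p2): β-rule — branch into (!p2 == (p4 -> (!p4 || p1))), p2  //  !(!p2 == (p4 -> (!p4 || p1))), !p2.
              branch 1.1.1.1 (add (!p2 == (p4 -> (!p4 || p1))), p2):
                (!p2 == (p4 -> (!p4 || p1))): β-rule — branch into !p2, (p4 -> (!p4 || p1))  //  !!p2, !(p4 -> (!p4 || p1)).
                  branch 1.1.1.1.1 (add !p2, (p4 -> (!p4 || p1))):
                    × closes — contains both p2 and !p2.
                  branch 1.1.1.1.2 (add !!p2, !(p4 -> (!p4 || p1))):
                    !(p4 -> (!p4 || p1)): α-rule — add p4, !(!p4 || p1).
                    !(!p4 || p1): α-rule — add !!p4, !p1.
                    ○ open, literals {p1=0, p2=1, p4=1}.
              branch 1.1.1.2 (add !(!p2 == (p4 -> (!p4 || p1))), !p2):
                × closes — contains both p2 and !p2.
          branch 1.1.2 (add !p4):
            ((!p2 == (p4 -> (!p4 || p1))) == p2): β-rule — branch into (!p2 == (p4 -> (!p4 || p1))), p2  //  !(!p2 == (p4 -> (!p4 || p1))), !p2.
              branch 1.1.2.1 (add (!p2 == (p4 -> (!p4 || p1))), p2):
                (!p2 == (p4 -> (!p4 || p1))): β-rule — branch into !p2, (p4 -> (!p4 || p1))  //  !!p2, !(p4 -> (!p4 || p1)).
                  branch 1.1.2.1.1 (add !p2, (p4 -> (!p4 || p1))):
                    × closes — contains both p2 and !p2.
                  branch 1.1.2.1.2 (add !!p2, !(p4 -> (!p4 || p1))):
                    !(p4 -> (!p4 || p1)): α-rule — add p4, !(!p4 || p1).
                    × closes — contains both p4 and !p4.
              branch 1.1.2.2 (add !(!p2 == (p4 -> (!p4 || p1))), !p2):
                !(!p2 == (p4 -> (!p4 || p1))): β-rule — branch into !p2, !(p4 -> (!p4 || p1))  //  !!p2, (p4 -> (!p4 || p1)).
                  branch 1.1.2.2.1 (add !p2, !(p4 -> (!p4 || p1))):
                    !(p4 -> (!p4 || p1)): α-rule — add p4, !(!p4 || p1).
                    × closes — contains both p4 and !p4.
                  branch 1.1.2.2.2 (add !!p2, (p4 -> (!p4 || p1))):
                    × closes — contains both p2 and !p2.
      branch 1.2 (add !(p2 || !p4), !((!p2 == (p4 -> (!p4 || p1))) == p2)):
        !(p2 || !p4): α-rule — add !p2, !!p4.
        !((!p2 == (p4 -> (!p4 || p1))) == p2): β-rule — branch into (!p2 == (p4 -> (!p4 || p1))), !p2  //  !(!p2 == (p4 -> (!p4 || p1))), p2.
          branch 1.2.1 (add (!p2 == (p4 -> (!p4 || p1))), !p2):
            (!p2 == (p4 -> (!p4 || p1))): β-rule — branch into !p2, (p4 -> (!p4 || p1))  //  !!p2, !(p4 -> (!p4 || p1)).
              branch 1.2.1.1 (add !p2, (p4 -> (!p4 || p1))):
                (p4 -> (!p4 || p1)): β-rule — branch into !p4  //  (!p4 || p1).
                  branch 1.2.1.1.1 (add !p4):
                    × closes — contains both p4 and !p4.
                  branch 1.2.1.1.2 (add (!p4 || p1)):
                    (!p4 || p1): β-rule — branch into !p4  //  p1.
                      branch 1.2.1.1.2.1 (add !p4):
                        × closes — contains both p4 and !p4.
                      branch 1.2.1.1.2.2 (add p1):
                        ○ open, literals {p1=1, p2=0, p4=1}.
              branch 1.2.1.2 (add !!p2, !(p4 -> (!p4 || p1))):
                × closes — contains both p2 and !p2.
          branch 1.2.2 (add !(!p2 == (p4 -> (!p4 || p1))), p2):
            × closes — contains both p2 and !p2.
  branch 2 (add (!p4 || p2)):
    (!p4 || p2): β-rule — branch into !p4  //  p2.
      branch 2.1 (add !p4):
        ○ open, literals {p4=0}.
      branch 2.2 (add p2):
        ○ open, literals {p2=1}.
10 branches closed, 4 open.
Each open branch fixes some atoms; the unmentioned ones are free. Counting distinct full assignments: branch {p1=0, p2=1, p4=1} (p3) contributes 2 new; branch {p1=1, p2=0, p4=1} (p3) contributes 2 new; branch {p4=0} (p1, p2, p3) contributes 8 new; branch {p2=1} (p1, p3, p4) contributes 2 new. Total: 14.

14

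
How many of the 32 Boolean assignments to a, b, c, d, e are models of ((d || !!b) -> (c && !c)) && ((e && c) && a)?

1

Initial set: {(((d || !!b) -> (c && !c)) && ((e && c) && a))}.
(((d || !!b) -> (c && !c)) && ((e && c) && a)): α-rule — add ((d || !!b) -> (c && !c)), ((e && c) && a).
((e && c) && a): α-rule — add (e && c), a.
(e && c): α-rule — add e, c.
((d || !!b) -> (c && !c)): β-rule — branch into !(d || !!b)  //  (c && !c).
  branch 1 (add !(d || !!b)):
    !(d || !!b): α-rule — add !d, !!!b.
    !!!b: drop double negation, giving !b.
    ○ open, literals {a=true, b=false, c=true, d=false, e=true}.
  branch 2 (add (c && !c)):
    (c && !c): α-rule — add c, !c.
    × closes — contains both c and !c.
1 branch closed, 1 open.
Each open branch fixes some atoms; the unmentioned ones are free. Counting distinct full assignments: branch {a=true, b=false, c=true, d=false, e=true} (none free) contributes 1 new. Total: 1.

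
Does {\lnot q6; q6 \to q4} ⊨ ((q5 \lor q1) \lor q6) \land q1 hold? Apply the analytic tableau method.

No

Initial set: {\lnot q6; (q6 \to q4); \lnot (((q5 \lor q1) \lor q6) \land q1)}.
(q6 \to q4): β-rule — branch into \lnot q6  //  q4.
  branch 1 (add \lnot q6):
    \lnot (((q5 \lor q1) \lor q6) \land q1): β-rule — branch into \lnot ((q5 \lor q1) \lor q6)  //  \lnot q1.
      branch 1.1 (add \lnot ((q5 \lor q1) \lor q6)):
        \lnot ((q5 \lor q1) \lor q6): α-rule — add \lnot (q5 \lor q1), \lnot q6.
        \lnot (q5 \lor q1): α-rule — add \lnot q5, \lnot q1.
        ○ open, literals {q1=F, q5=F, q6=F}.
      branch 1.2 (add \lnot q1):
        ○ open, literals {q1=F, q6=F}.
  branch 2 (add q4):
    \lnot (((q5 \lor q1) \lor q6) \land q1): β-rule — branch into \lnot ((q5 \lor q1) \lor q6)  //  \lnot q1.
      branch 2.1 (add \lnot ((q5 \lor q1) \lor q6)):
        \lnot ((q5 \lor q1) \lor q6): α-rule — add \lnot (q5 \lor q1), \lnot q6.
        \lnot (q5 \lor q1): α-rule — add \lnot q5, \lnot q1.
        ○ open, literals {q1=F, q4=T, q5=F, q6=F}.
      branch 2.2 (add \lnot q1):
        ○ open, literals {q1=F, q4=T, q6=F}.
0 branches closed, 4 open.
An open branch gives a countermodel: q1=F, q5=F, q6=F (unmentioned atoms arbitrary); the premises hold there but the conclusion fails.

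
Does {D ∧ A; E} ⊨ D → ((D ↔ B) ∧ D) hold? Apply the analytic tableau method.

Initial set: {(D ∧ A); E; ¬(D → ((D ↔ B) ∧ D))}.
(D ∧ A): α-rule — add D, A.
¬(D → ((D ↔ B) ∧ D)): α-rule — add D, ¬((D ↔ B) ∧ D).
¬((D ↔ B) ∧ D): β-rule — branch into ¬(D ↔ B)  //  ¬D.
  branch 1 (add ¬(D ↔ B)):
    ¬(D ↔ B): β-rule — branch into D, ¬B  //  ¬D, B.
      branch 1.1 (add D, ¬B):
        ○ open, literals {A=1, B=0, D=1, E=1}.
      branch 1.2 (add ¬D, B):
        × closes — contains both D and ¬D.
  branch 2 (add ¬D):
    × closes — contains both D and ¬D.
2 branches closed, 1 open.
An open branch gives a countermodel: A=1, B=0, D=1, E=1 (unmentioned atoms arbitrary); the premises hold there but the conclusion fails.

No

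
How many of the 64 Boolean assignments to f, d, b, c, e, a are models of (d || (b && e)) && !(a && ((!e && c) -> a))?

20

Initial set: {((d || (b && e)) && !(a && ((!e && c) -> a)))}.
((d || (b && e)) && !(a && ((!e && c) -> a))): α-rule — add (d || (b && e)), !(a && ((!e && c) -> a)).
(d || (b && e)): β-rule — branch into d  //  (b && e).
  branch 1 (add d):
    !(a && ((!e && c) -> a)): β-rule — branch into !a  //  !((!e && c) -> a).
      branch 1.1 (add !a):
        ○ open, literals {a=0, d=1}.
      branch 1.2 (add !((!e && c) -> a)):
        !((!e && c) -> a): α-rule — add (!e && c), !a.
        (!e && c): α-rule — add !e, c.
        ○ open, literals {a=0, c=1, d=1, e=0}.
  branch 2 (add (b && e)):
    (b && e): α-rule — add b, e.
    !(a && ((!e && c) -> a)): β-rule — branch into !a  //  !((!e && c) -> a).
      branch 2.1 (add !a):
        ○ open, literals {a=0, b=1, e=1}.
      branch 2.2 (add !((!e && c) -> a)):
        !((!e && c) -> a): α-rule — add (!e && c), !a.
        (!e && c): α-rule — add !e, c.
        × closes — contains both e and !e.
1 branch closed, 3 open.
Each open branch fixes some atoms; the unmentioned ones are free. Counting distinct full assignments: branch {a=0, d=1} (f, b, c, e) contributes 16 new; branch {a=0, c=1, d=1, e=0} (f, b) contributes 0 new; branch {a=0, b=1, e=1} (f, d, c) contributes 4 new. Total: 20.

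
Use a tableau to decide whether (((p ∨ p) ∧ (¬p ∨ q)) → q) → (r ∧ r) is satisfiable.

Initial set: {((((p ∨ p) ∧ (¬p ∨ q)) → q) → (r ∧ r))}.
((((p ∨ p) ∧ (¬p ∨ q)) → q) → (r ∧ r)): β-rule — branch into ¬(((p ∨ p) ∧ (¬p ∨ q)) → q)  //  (r ∧ r).
  branch 1 (add ¬(((p ∨ p) ∧ (¬p ∨ q)) → q)):
    ¬(((p ∨ p) ∧ (¬p ∨ q)) → q): α-rule — add ((p ∨ p) ∧ (¬p ∨ q)), ¬q.
    ((p ∨ p) ∧ (¬p ∨ q)): α-rule — add (p ∨ p), (¬p ∨ q).
    (p ∨ p): β-rule — branch into p  //  p.
      branch 1.1 (add p):
        (¬p ∨ q): β-rule — branch into ¬p  //  q.
          branch 1.1.1 (add ¬p):
            × closes — contains both p and ¬p.
          branch 1.1.2 (add q):
            × closes — contains both q and ¬q.
      branch 1.2 (add p):
        (¬p ∨ q): β-rule — branch into ¬p  //  q.
          branch 1.2.1 (add ¬p):
            × closes — contains both p and ¬p.
          branch 1.2.2 (add q):
            × closes — contains both q and ¬q.
  branch 2 (add (r ∧ r)):
    (r ∧ r): α-rule — add r, r.
    ○ open, literals {r=1}.
4 branches closed, 1 open.
An open branch gives a satisfying assignment: r=1.

Satisfiable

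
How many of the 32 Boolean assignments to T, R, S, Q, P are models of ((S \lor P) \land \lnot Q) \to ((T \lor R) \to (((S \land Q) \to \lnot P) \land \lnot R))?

Initial set: {(((S \lor P) \land \lnot Q) \to ((T \lor R) \to (((S \land Q) \to \lnot P) \land \lnot R)))}.
(((S \lor P) \land \lnot Q) \to ((T \lor R) \to (((S \land Q) \to \lnot P) \land \lnot R))): β-rule — branch into \lnot ((S \lor P) \land \lnot Q)  //  ((T \lor R) \to (((S \land Q) \to \lnot P) \land \lnot R)).
  branch 1 (add \lnot ((S \lor P) \land \lnot Q)):
    \lnot ((S \lor P) \land \lnot Q): β-rule — branch into \lnot (S \lor P)  //  \lnot \lnot Q.
      branch 1.1 (add \lnot (S \lor P)):
        \lnot (S \lor P): α-rule — add \lnot S, \lnot P.
        ○ open, literals {P=0, S=0}.
      branch 1.2 (add \lnot \lnot Q):
        ○ open, literals {Q=1}.
  branch 2 (add ((T \lor R) \to (((S \land Q) \to \lnot P) \land \lnot R))):
    ((T \lor R) \to (((S \land Q) \to \lnot P) \land \lnot R)): β-rule — branch into \lnot (T \lor R)  //  (((S \land Q) \to \lnot P) \land \lnot R).
      branch 2.1 (add \lnot (T \lor R)):
        \lnot (T \lor R): α-rule — add \lnot T, \lnot R.
        ○ open, literals {R=0, T=0}.
      branch 2.2 (add (((S \land Q) \to \lnot P) \land \lnot R)):
        (((S \land Q) \to \lnot P) \land \lnot R): α-rule — add ((S \land Q) \to \lnot P), \lnot R.
        ((S \land Q) \to \lnot P): β-rule — branch into \lnot (S \land Q)  //  \lnot P.
          branch 2.2.1 (add \lnot (S \land Q)):
            \lnot (S \land Q): β-rule — branch into \lnot S  //  \lnot Q.
              branch 2.2.1.1 (add \lnot S):
                ○ open, literals {R=0, S=0}.
              branch 2.2.1.2 (add \lnot Q):
                ○ open, literals {Q=0, R=0}.
          branch 2.2.2 (add \lnot P):
            ○ open, literals {P=0, R=0}.
0 branches closed, 6 open.
Each open branch fixes some atoms; the unmentioned ones are free. Counting distinct full assignments: branch {P=0, S=0} (T, R, Q) contributes 8 new; branch {Q=1} (T, R, S, P) contributes 12 new; branch {R=0, T=0} (S, Q, P) contributes 3 new; branch {R=0, S=0} (T, Q, P) contributes 1 new; branch {Q=0, R=0} (T, S, P) contributes 2 new; branch {P=0, R=0} (T, S, Q) contributes 0 new. Total: 26.

26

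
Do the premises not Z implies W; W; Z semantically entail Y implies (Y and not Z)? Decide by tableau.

No

Initial set: {(not Z implies W); W; Z; not (Y implies (Y and not Z))}.
not (Y implies (Y and not Z)): α-rule — add Y, not (Y and not Z).
(not Z implies W): β-rule — branch into not not Z  //  W.
  branch 1 (add not not Z):
    not (Y and not Z): β-rule — branch into not Y  //  not not Z.
      branch 1.1 (add not Y):
        × closes — contains both Y and not Y.
      branch 1.2 (add not not Z):
        ○ open, literals {W=true, Y=true, Z=true}.
  branch 2 (add W):
    not (Y and not Z): β-rule — branch into not Y  //  not not Z.
      branch 2.1 (add not Y):
        × closes — contains both Y and not Y.
      branch 2.2 (add not not Z):
        ○ open, literals {W=true, Y=true, Z=true}.
2 branches closed, 2 open.
An open branch gives a countermodel: W=true, Y=true, Z=true (unmentioned atoms arbitrary); the premises hold there but the conclusion fails.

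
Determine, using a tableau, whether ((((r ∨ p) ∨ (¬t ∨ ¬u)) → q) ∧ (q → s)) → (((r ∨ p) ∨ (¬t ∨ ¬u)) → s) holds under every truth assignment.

Valid

Assume the negation and expand:
Initial set: {¬(((((r ∨ p) ∨ (¬t ∨ ¬u)) → q) ∧ (q → s)) → (((r ∨ p) ∨ (¬t ∨ ¬u)) → s))}.
¬(((((r ∨ p) ∨ (¬t ∨ ¬u)) → q) ∧ (q → s)) → (((r ∨ p) ∨ (¬t ∨ ¬u)) → s)): α-rule — add ((((r ∨ p) ∨ (¬t ∨ ¬u)) → q) ∧ (q → s)), ¬(((r ∨ p) ∨ (¬t ∨ ¬u)) → s).
((((r ∨ p) ∨ (¬t ∨ ¬u)) → q) ∧ (q → s)): α-rule — add (((r ∨ p) ∨ (¬t ∨ ¬u)) → q), (q → s).
¬(((r ∨ p) ∨ (¬t ∨ ¬u)) → s): α-rule — add ((r ∨ p) ∨ (¬t ∨ ¬u)), ¬s.
(((r ∨ p) ∨ (¬t ∨ ¬u)) → q): β-rule — branch into ¬((r ∨ p) ∨ (¬t ∨ ¬u))  //  q.
  branch 1 (add ¬((r ∨ p) ∨ (¬t ∨ ¬u))):
    ¬((r ∨ p) ∨ (¬t ∨ ¬u)): α-rule — add ¬(r ∨ p), ¬(¬t ∨ ¬u).
    ¬(r ∨ p): α-rule — add ¬r, ¬p.
    ¬(¬t ∨ ¬u): α-rule — add ¬¬t, ¬¬u.
    (q → s): β-rule — branch into ¬q  //  s.
      branch 1.1 (add ¬q):
        ((r ∨ p) ∨ (¬t ∨ ¬u)): β-rule — branch into (r ∨ p)  //  (¬t ∨ ¬u).
          branch 1.1.1 (add (r ∨ p)):
            (r ∨ p): β-rule — branch into r  //  p.
              branch 1.1.1.1 (add r):
                × closes — contains both r and ¬r.
              branch 1.1.1.2 (add p):
                × closes — contains both p and ¬p.
          branch 1.1.2 (add (¬t ∨ ¬u)):
            (¬t ∨ ¬u): β-rule — branch into ¬t  //  ¬u.
              branch 1.1.2.1 (add ¬t):
                × closes — contains both t and ¬t.
              branch 1.1.2.2 (add ¬u):
                × closes — contains both u and ¬u.
      branch 1.2 (add s):
        × closes — contains both s and ¬s.
  branch 2 (add q):
    (q → s): β-rule — branch into ¬q  //  s.
      branch 2.1 (add ¬q):
        × closes — contains both q and ¬q.
      branch 2.2 (add s):
        × closes — contains both s and ¬s.
All 7 branches close.
Every branch closed, so the negation is unsatisfiable and the formula is valid.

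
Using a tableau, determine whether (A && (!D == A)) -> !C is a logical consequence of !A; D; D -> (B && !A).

Initial set: {T !A; T D; T (D -> (B && !A)); F ((A && (!D == A)) -> !C)}.
F ((A && (!D == A)) -> !C): α-rule — add T (A && (!D == A)), F !C.
T (A && (!D == A)): α-rule — add T A, T (!D == A).
× closes — contains both A and !A.
All 1 branch closes.
Every branch closed, so the premises entail the conclusion.

Yes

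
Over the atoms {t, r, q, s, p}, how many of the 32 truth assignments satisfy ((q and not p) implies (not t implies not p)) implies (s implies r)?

24

Initial set: {(((q and not p) implies (not t implies not p)) implies (s implies r))}.
(((q and not p) implies (not t implies not p)) implies (s implies r)): β-rule — branch into not ((q and not p) implies (not t implies not p))  //  (s implies r).
  branch 1 (add not ((q and not p) implies (not t implies not p))):
    not ((q and not p) implies (not t implies not p)): α-rule — add (q and not p), not (not t implies not p).
    (q and not p): α-rule — add q, not p.
    not (not t implies not p): α-rule — add not t, not not p.
    × closes — contains both p and not p.
  branch 2 (add (s implies r)):
    (s implies r): β-rule — branch into not s  //  r.
      branch 2.1 (add not s):
        ○ open, literals {s=0}.
      branch 2.2 (add r):
        ○ open, literals {r=1}.
1 branch closed, 2 open.
Each open branch fixes some atoms; the unmentioned ones are free. Counting distinct full assignments: branch {s=0} (t, r, q, p) contributes 16 new; branch {r=1} (t, q, s, p) contributes 8 new. Total: 24.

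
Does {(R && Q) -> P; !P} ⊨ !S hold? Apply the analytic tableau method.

Initial set: {((R && Q) -> P); !P; !!S}.
((R && Q) -> P): β-rule — branch into !(R && Q)  //  P.
  branch 1 (add !(R && Q)):
    !(R && Q): β-rule — branch into !R  //  !Q.
      branch 1.1 (add !R):
        ○ open, literals {P=0, R=0, S=1}.
      branch 1.2 (add !Q):
        ○ open, literals {P=0, Q=0, S=1}.
  branch 2 (add P):
    × closes — contains both P and !P.
1 branch closed, 2 open.
An open branch gives a countermodel: P=0, R=0, S=1 (unmentioned atoms arbitrary); the premises hold there but the conclusion fails.

No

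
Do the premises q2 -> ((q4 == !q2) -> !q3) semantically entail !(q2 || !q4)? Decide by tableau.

No

Initial set: {(q2 -> ((q4 == !q2) -> !q3)); !!(q2 || !q4)}.
(q2 -> ((q4 == !q2) -> !q3)): β-rule — branch into !q2  //  ((q4 == !q2) -> !q3).
  branch 1 (add !q2):
    !!(q2 || !q4): β-rule — branch into q2  //  !q4.
      branch 1.1 (add q2):
        × closes — contains both q2 and !q2.
      branch 1.2 (add !q4):
        ○ open, literals {q2=0, q4=0}.
  branch 2 (add ((q4 == !q2) -> !q3)):
    !!(q2 || !q4): β-rule — branch into q2  //  !q4.
      branch 2.1 (add q2):
        ((q4 == !q2) -> !q3): β-rule — branch into !(q4 == !q2)  //  !q3.
          branch 2.1.1 (add !(q4 == !q2)):
            !(q4 == !q2): β-rule — branch into q4, !!q2  //  !q4, !q2.
              branch 2.1.1.1 (add q4, !!q2):
                ○ open, literals {q2=1, q4=1}.
              branch 2.1.1.2 (add !q4, !q2):
                × closes — contains both q2 and !q2.
          branch 2.1.2 (add !q3):
            ○ open, literals {q2=1, q3=0}.
      branch 2.2 (add !q4):
        ((q4 == !q2) -> !q3): β-rule — branch into !(q4 == !q2)  //  !q3.
          branch 2.2.1 (add !(q4 == !q2)):
            !(q4 == !q2): β-rule — branch into q4, !!q2  //  !q4, !q2.
              branch 2.2.1.1 (add q4, !!q2):
                × closes — contains both q4 and !q4.
              branch 2.2.1.2 (add !q4, !q2):
                ○ open, literals {q2=0, q4=0}.
          branch 2.2.2 (add !q3):
            ○ open, literals {q3=0, q4=0}.
3 branches closed, 5 open.
An open branch gives a countermodel: q2=0, q4=0 (unmentioned atoms arbitrary); the premises hold there but the conclusion fails.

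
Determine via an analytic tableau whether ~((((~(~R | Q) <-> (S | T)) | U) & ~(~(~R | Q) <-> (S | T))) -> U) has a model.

Unsatisfiable

Initial set: {~((((~(~R | Q) <-> (S | T)) | U) & ~(~(~R | Q) <-> (S | T))) -> U)}.
~((((~(~R | Q) <-> (S | T)) | U) & ~(~(~R | Q) <-> (S | T))) -> U): α-rule — add (((~(~R | Q) <-> (S | T)) | U) & ~(~(~R | Q) <-> (S | T))), ~U.
(((~(~R | Q) <-> (S | T)) | U) & ~(~(~R | Q) <-> (S | T))): α-rule — add ((~(~R | Q) <-> (S | T)) | U), ~(~(~R | Q) <-> (S | T)).
((~(~R | Q) <-> (S | T)) | U): β-rule — branch into (~(~R | Q) <-> (S | T))  //  U.
  branch 1 (add (~(~R | Q) <-> (S | T))):
    ~(~(~R | Q) <-> (S | T)): β-rule — branch into ~(~R | Q), ~(S | T)  //  ~~(~R | Q), (S | T).
      branch 1.1 (add ~(~R | Q), ~(S | T)):
        ~(~R | Q): α-rule — add ~~R, ~Q.
        ~(S | T): α-rule — add ~S, ~T.
        (~(~R | Q) <-> (S | T)): β-rule — branch into ~(~R | Q), (S | T)  //  ~~(~R | Q), ~(S | T).
          branch 1.1.1 (add ~(~R | Q), (S | T)):
            ~(~R | Q): α-rule — add ~~R, ~Q.
            (S | T): β-rule — branch into S  //  T.
              branch 1.1.1.1 (add S):
                × closes — contains both S and ~S.
              branch 1.1.1.2 (add T):
                × closes — contains both T and ~T.
          branch 1.1.2 (add ~~(~R | Q), ~(S | T)):
            ~(S | T): α-rule — add ~S, ~T.
            ~~(~R | Q): β-rule — branch into ~R  //  Q.
              branch 1.1.2.1 (add ~R):
                × closes — contains both R and ~R.
              branch 1.1.2.2 (add Q):
                × closes — contains both Q and ~Q.
      branch 1.2 (add ~~(~R | Q), (S | T)):
        (~(~R | Q) <-> (S | T)): β-rule — branch into ~(~R | Q), (S | T)  //  ~~(~R | Q), ~(S | T).
          branch 1.2.1 (add ~(~R | Q), (S | T)):
            ~(~R | Q): α-rule — add ~~R, ~Q.
            ~~(~R | Q): β-rule — branch into ~R  //  Q.
              branch 1.2.1.1 (add ~R):
                × closes — contains both R and ~R.
              branch 1.2.1.2 (add Q):
                × closes — contains both Q and ~Q.
          branch 1.2.2 (add ~~(~R | Q), ~(S | T)):
            ~(S | T): α-rule — add ~S, ~T.
            ~~(~R | Q): β-rule — branch into ~R  //  Q.
              branch 1.2.2.1 (add ~R):
                (S | T): β-rule — branch into S  //  T.
                  branch 1.2.2.1.1 (add S):
                    × closes — contains both S and ~S.
                  branch 1.2.2.1.2 (add T):
                    × closes — contains both T and ~T.
              branch 1.2.2.2 (add Q):
                (S | T): β-rule — branch into S  //  T.
                  branch 1.2.2.2.1 (add S):
                    × closes — contains both S and ~S.
                  branch 1.2.2.2.2 (add T):
                    × closes — contains both T and ~T.
  branch 2 (add U):
    × closes — contains both U and ~U.
All 11 branches close.
Every branch closed; the formula is unsatisfiable.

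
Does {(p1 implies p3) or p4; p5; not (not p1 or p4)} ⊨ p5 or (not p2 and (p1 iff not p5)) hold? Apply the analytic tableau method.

Yes

Initial set: {((p1 implies p3) or p4); p5; not (not p1 or p4); not (p5 or (not p2 and (p1 iff not p5)))}.
not (not p1 or p4): α-rule — add not not p1, not p4.
not (p5 or (not p2 and (p1 iff not p5))): α-rule — add not p5, not (not p2 and (p1 iff not p5)).
× closes — contains both p5 and not p5.
All 1 branch closes.
Every branch closed, so the premises entail the conclusion.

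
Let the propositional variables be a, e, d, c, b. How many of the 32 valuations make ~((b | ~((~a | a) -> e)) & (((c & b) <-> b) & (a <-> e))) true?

24

Initial set: {~((b | ~((~a | a) -> e)) & (((c & b) <-> b) & (a <-> e)))}.
~((b | ~((~a | a) -> e)) & (((c & b) <-> b) & (a <-> e))): β-rule — branch into ~(b | ~((~a | a) -> e))  //  ~(((c & b) <-> b) & (a <-> e)).
  branch 1 (add ~(b | ~((~a | a) -> e))):
    ~(b | ~((~a | a) -> e)): α-rule — add ~b, ~~((~a | a) -> e).
    ~~((~a | a) -> e): β-rule — branch into ~(~a | a)  //  e.
      branch 1.1 (add ~(~a | a)):
        ~(~a | a): α-rule — add ~~a, ~a.
        × closes — contains both a and ~a.
      branch 1.2 (add e):
        ○ open, literals {b=F, e=T}.
  branch 2 (add ~(((c & b) <-> b) & (a <-> e))):
    ~(((c & b) <-> b) & (a <-> e)): β-rule — branch into ~((c & b) <-> b)  //  ~(a <-> e).
      branch 2.1 (add ~((c & b) <-> b)):
        ~((c & b) <-> b): β-rule — branch into (c & b), ~b  //  ~(c & b), b.
          branch 2.1.1 (add (c & b), ~b):
            (c & b): α-rule — add c, b.
            × closes — contains both b and ~b.
          branch 2.1.2 (add ~(c & b), b):
            ~(c & b): β-rule — branch into ~c  //  ~b.
              branch 2.1.2.1 (add ~c):
                ○ open, literals {b=T, c=F}.
              branch 2.1.2.2 (add ~b):
                × closes — contains both b and ~b.
      branch 2.2 (add ~(a <-> e)):
        ~(a <-> e): β-rule — branch into a, ~e  //  ~a, e.
          branch 2.2.1 (add a, ~e):
            ○ open, literals {a=T, e=F}.
          branch 2.2.2 (add ~a, e):
            ○ open, literals {a=F, e=T}.
3 branches closed, 4 open.
Each open branch fixes some atoms; the unmentioned ones are free. Counting distinct full assignments: branch {b=F, e=T} (a, d, c) contributes 8 new; branch {b=T, c=F} (a, e, d) contributes 8 new; branch {a=T, e=F} (d, c, b) contributes 6 new; branch {a=F, e=T} (d, c, b) contributes 2 new. Total: 24.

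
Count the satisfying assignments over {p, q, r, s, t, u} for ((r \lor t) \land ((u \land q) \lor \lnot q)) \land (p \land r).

12

Initial set: {(((r \lor t) \land ((u \land q) \lor \lnot q)) \land (p \land r))}.
(((r \lor t) \land ((u \land q) \lor \lnot q)) \land (p \land r)): α-rule — add ((r \lor t) \land ((u \land q) \lor \lnot q)), (p \land r).
((r \lor t) \land ((u \land q) \lor \lnot q)): α-rule — add (r \lor t), ((u \land q) \lor \lnot q).
(p \land r): α-rule — add p, r.
(r \lor t): β-rule — branch into r  //  t.
  branch 1 (add r):
    ((u \land q) \lor \lnot q): β-rule — branch into (u \land q)  //  \lnot q.
      branch 1.1 (add (u \land q)):
        (u \land q): α-rule — add u, q.
        ○ open, literals {p=1, q=1, r=1, u=1}.
      branch 1.2 (add \lnot q):
        ○ open, literals {p=1, q=0, r=1}.
  branch 2 (add t):
    ((u \land q) \lor \lnot q): β-rule — branch into (u \land q)  //  \lnot q.
      branch 2.1 (add (u \land q)):
        (u \land q): α-rule — add u, q.
        ○ open, literals {p=1, q=1, r=1, t=1, u=1}.
      branch 2.2 (add \lnot q):
        ○ open, literals {p=1, q=0, r=1, t=1}.
0 branches closed, 4 open.
Each open branch fixes some atoms; the unmentioned ones are free. Counting distinct full assignments: branch {p=1, q=1, r=1, u=1} (s, t) contributes 4 new; branch {p=1, q=0, r=1} (s, t, u) contributes 8 new; branch {p=1, q=1, r=1, t=1, u=1} (s) contributes 0 new; branch {p=1, q=0, r=1, t=1} (s, u) contributes 0 new. Total: 12.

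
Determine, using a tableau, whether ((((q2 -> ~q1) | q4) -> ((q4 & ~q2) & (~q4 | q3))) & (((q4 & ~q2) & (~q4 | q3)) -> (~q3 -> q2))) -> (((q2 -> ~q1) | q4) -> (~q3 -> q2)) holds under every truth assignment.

Valid

Assume the negation and expand:
Initial set: {~(((((q2 -> ~q1) | q4) -> ((q4 & ~q2) & (~q4 | q3))) & (((q4 & ~q2) & (~q4 | q3)) -> (~q3 -> q2))) -> (((q2 -> ~q1) | q4) -> (~q3 -> q2)))}.
~(((((q2 -> ~q1) | q4) -> ((q4 & ~q2) & (~q4 | q3))) & (((q4 & ~q2) & (~q4 | q3)) -> (~q3 -> q2))) -> (((q2 -> ~q1) | q4) -> (~q3 -> q2))): α-rule — add ((((q2 -> ~q1) | q4) -> ((q4 & ~q2) & (~q4 | q3))) & (((q4 & ~q2) & (~q4 | q3)) -> (~q3 -> q2))), ~(((q2 -> ~q1) | q4) -> (~q3 -> q2)).
((((q2 -> ~q1) | q4) -> ((q4 & ~q2) & (~q4 | q3))) & (((q4 & ~q2) & (~q4 | q3)) -> (~q3 -> q2))): α-rule — add (((q2 -> ~q1) | q4) -> ((q4 & ~q2) & (~q4 | q3))), (((q4 & ~q2) & (~q4 | q3)) -> (~q3 -> q2)).
~(((q2 -> ~q1) | q4) -> (~q3 -> q2)): α-rule — add ((q2 -> ~q1) | q4), ~(~q3 -> q2).
~(~q3 -> q2): α-rule — add ~q3, ~q2.
(((q2 -> ~q1) | q4) -> ((q4 & ~q2) & (~q4 | q3))): β-rule — branch into ~((q2 -> ~q1) | q4)  //  ((q4 & ~q2) & (~q4 | q3)).
  branch 1 (add ~((q2 -> ~q1) | q4)):
    ~((q2 -> ~q1) | q4): α-rule — add ~(q2 -> ~q1), ~q4.
    ~(q2 -> ~q1): α-rule — add q2, ~~q1.
    × closes — contains both q2 and ~q2.
  branch 2 (add ((q4 & ~q2) & (~q4 | q3))):
    ((q4 & ~q2) & (~q4 | q3)): α-rule — add (q4 & ~q2), (~q4 | q3).
    (q4 & ~q2): α-rule — add q4, ~q2.
    (((q4 & ~q2) & (~q4 | q3)) -> (~q3 -> q2)): β-rule — branch into ~((q4 & ~q2) & (~q4 | q3))  //  (~q3 -> q2).
      branch 2.1 (add ~((q4 & ~q2) & (~q4 | q3))):
        ((q2 -> ~q1) | q4): β-rule — branch into (q2 -> ~q1)  //  q4.
          branch 2.1.1 (add (q2 -> ~q1)):
            (~q4 | q3): β-rule — branch into ~q4  //  q3.
              branch 2.1.1.1 (add ~q4):
                × closes — contains both q4 and ~q4.
              branch 2.1.1.2 (add q3):
                × closes — contains both q3 and ~q3.
          branch 2.1.2 (add q4):
            (~q4 | q3): β-rule — branch into ~q4  //  q3.
              branch 2.1.2.1 (add ~q4):
                × closes — contains both q4 and ~q4.
              branch 2.1.2.2 (add q3):
                × closes — contains both q3 and ~q3.
      branch 2.2 (add (~q3 -> q2)):
        ((q2 -> ~q1) | q4): β-rule — branch into (q2 -> ~q1)  //  q4.
          branch 2.2.1 (add (q2 -> ~q1)):
            (~q4 | q3): β-rule — branch into ~q4  //  q3.
              branch 2.2.1.1 (add ~q4):
                × closes — contains both q4 and ~q4.
              branch 2.2.1.2 (add q3):
                × closes — contains both q3 and ~q3.
          branch 2.2.2 (add q4):
            (~q4 | q3): β-rule — branch into ~q4  //  q3.
              branch 2.2.2.1 (add ~q4):
                × closes — contains both q4 and ~q4.
              branch 2.2.2.2 (add q3):
                × closes — contains both q3 and ~q3.
All 9 branches close.
Every branch closed, so the negation is unsatisfiable and the formula is valid.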